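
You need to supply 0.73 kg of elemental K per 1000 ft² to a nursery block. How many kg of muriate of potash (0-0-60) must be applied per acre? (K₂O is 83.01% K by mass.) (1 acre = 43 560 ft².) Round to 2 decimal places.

63.85 kg of product per acre

As K₂O: 0.73 / 0.8301 = 0.879412 kg per 1000 ft².
Product per 1000 ft² = 0.879412 / 60% = 1.46569 kg.
Convert to per acre: 1.46569 × 43.56 = 63.8453 kg.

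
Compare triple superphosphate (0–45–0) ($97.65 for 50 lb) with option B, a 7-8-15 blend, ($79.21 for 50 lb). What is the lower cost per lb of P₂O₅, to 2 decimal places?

triple superphosphate: P₂O₅ per bag = 50 × 45% = 22.5 lb; cost = 97.65 / 22.5 = $4.3400/lb P₂O₅.
option B: P₂O₅ per bag = 50 × 8% = 4 lb; cost = 79.21 / 4 = $19.8025/lb P₂O₅.
triple superphosphate is cheaper.

$4.34 per lb P₂O₅ (triple superphosphate)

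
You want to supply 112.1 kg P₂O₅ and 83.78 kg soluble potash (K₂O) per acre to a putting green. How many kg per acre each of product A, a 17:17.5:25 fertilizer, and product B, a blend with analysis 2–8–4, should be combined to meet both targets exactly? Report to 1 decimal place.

Let a = kg of product A, b = kg of product B (per acre).
P₂O₅: 0.175·a + 0.08·b = 112.1
K₂O: 0.25·a + 0.04·b = 83.78
From row1: a = (112.1 − 0.08·b) / 0.175.
Into row2: 0.25·(112.1 − 0.08·b)/0.175 + 0.04·b = 83.78 → b = 1027.96, a = 170.646.

170.6 kg product A, 1028.0 kg product B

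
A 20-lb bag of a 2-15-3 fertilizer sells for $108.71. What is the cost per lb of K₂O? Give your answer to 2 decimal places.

$181.18 per lb K₂O

K₂O in bag = 20 × 3% = 0.6 lb.
Cost per lb K₂O = $108.71 / 0.6 = $181.1833.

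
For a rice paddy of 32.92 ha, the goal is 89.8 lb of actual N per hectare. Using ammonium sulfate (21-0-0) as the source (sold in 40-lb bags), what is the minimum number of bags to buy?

352 bags

Product per hectare = 89.8 / 21% = 427.619 lb.
Total product = 427.619 × 32.92 = 14077.2 lb.
Bags = ⌈14077.2 / 40⌉ = 352.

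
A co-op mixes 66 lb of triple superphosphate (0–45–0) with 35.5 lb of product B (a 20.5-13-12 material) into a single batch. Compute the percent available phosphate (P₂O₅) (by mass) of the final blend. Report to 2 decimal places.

33.81% P₂O₅

Total mass = 66 + 35.5 = 101.5 lb.
P₂O₅ mass = 45%×66 + 13%×35.5 = 34.315 lb.
% P₂O₅ = 34.315 / 101.5 = 33.8079%.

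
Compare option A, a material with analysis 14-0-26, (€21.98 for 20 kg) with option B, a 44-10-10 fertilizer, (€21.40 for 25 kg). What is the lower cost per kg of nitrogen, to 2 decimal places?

option A: N per bag = 20 × 14% = 2.8 kg; cost = 21.98 / 2.8 = €7.8500/kg N.
option B: N per bag = 25 × 44% = 11 kg; cost = 21.40 / 11 = €1.9455/kg N.
option B is cheaper.

€1.95 per kg N (option B)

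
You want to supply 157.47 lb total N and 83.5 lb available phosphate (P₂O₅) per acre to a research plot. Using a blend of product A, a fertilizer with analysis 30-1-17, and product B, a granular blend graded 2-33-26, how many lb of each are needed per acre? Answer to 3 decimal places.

Per-acre balance (a = product A, b = product B):
N: 0.3·a + 0.02·b = 157.47
P₂O₅: 0.01·a + 0.33·b = 83.5
Eliminate a: (row1) − 0.3/0.01·(row2) → -9.88·b = -2347.53, so b = 237.6043.
Back-substitute: a = (157.47 − 0.02·237.6043) / 0.3 = 509.0597.

509.060 lb product A, 237.604 lb product B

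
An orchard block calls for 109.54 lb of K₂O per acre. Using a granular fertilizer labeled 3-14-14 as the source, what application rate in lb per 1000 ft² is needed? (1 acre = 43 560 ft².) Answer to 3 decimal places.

17.962 lb of product per thousand sq ft

Product per acre = 109.54 / 14% = 782.429 lb.
Convert to per 1000 ft²: 782.429 × 0.0229568 = 17.9621 lb.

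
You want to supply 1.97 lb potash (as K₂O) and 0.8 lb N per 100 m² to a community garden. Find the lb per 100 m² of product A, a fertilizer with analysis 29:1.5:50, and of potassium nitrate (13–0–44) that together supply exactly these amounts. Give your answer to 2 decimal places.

Per-100 m² balance (a = product A, b = potassium nitrate):
K₂O: 0.5·a + 0.44·b = 1.97
N: 0.29·a + 0.13·b = 0.8
Eliminate a: (row1) − 0.5/0.29·(row2) → 0.215862·b = 0.59069, so b = 2.73642.
Back-substitute: a = (1.97 − 0.44·2.73642) / 0.5 = 1.53195.

1.53 lb product A, 2.74 lb potassium nitrate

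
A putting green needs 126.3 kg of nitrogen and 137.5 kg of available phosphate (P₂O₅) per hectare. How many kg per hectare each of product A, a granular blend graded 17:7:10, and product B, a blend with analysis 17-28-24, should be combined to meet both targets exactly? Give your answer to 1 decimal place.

Per-hectare balance (a = product A, b = product B):
N: 0.17·a + 0.17·b = 126.3
P₂O₅: 0.07·a + 0.28·b = 137.5
Eliminate a: (row1) − 0.17/0.07·(row2) → -0.51·b = -207.629, so b = 407.115.
Back-substitute: a = (126.3 − 0.17·407.115) / 0.17 = 335.826.

335.8 kg product A, 407.1 kg product B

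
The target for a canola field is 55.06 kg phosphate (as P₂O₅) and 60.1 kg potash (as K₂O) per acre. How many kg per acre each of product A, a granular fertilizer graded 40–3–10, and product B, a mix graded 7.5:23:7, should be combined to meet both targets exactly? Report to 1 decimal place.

Per-acre balance (a = product A, b = product B):
P₂O₅: 0.03·a + 0.23·b = 55.06
K₂O: 0.1·a + 0.07·b = 60.1
Eliminate b: (row1) − 0.23/0.07·(row2) → -0.298571·a = -142.411, so a = 476.976.
Then b = (60.1 − 0.1·476.976) / 0.07 = 177.177.

477.0 kg product A, 177.2 kg product B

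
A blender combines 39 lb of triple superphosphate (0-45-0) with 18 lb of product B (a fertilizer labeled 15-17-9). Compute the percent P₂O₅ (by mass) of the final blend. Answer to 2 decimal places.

Total mass = 39 + 18 = 57 lb.
P₂O₅ mass = 45%×39 + 17%×18 = 20.61 lb.
% P₂O₅ = 20.61 / 57 = 36.1579%.

36.16% P₂O₅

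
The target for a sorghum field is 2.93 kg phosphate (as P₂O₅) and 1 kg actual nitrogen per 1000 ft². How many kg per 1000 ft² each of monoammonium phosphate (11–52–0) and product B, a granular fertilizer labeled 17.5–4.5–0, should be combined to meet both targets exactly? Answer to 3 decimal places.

5.436 kg monoammonium phosphate, 2.298 kg product B

With a, b = kg per 1000 ft² of monoammonium phosphate and product B:
P₂O₅: 0.52·a + 0.045·b = 2.93
N: 0.11·a + 0.175·b = 1
Eliminate b: (row1) − 0.045/0.175·(row2) → 0.491714·a = 2.67286, so a = 5.43579.
Then b = (1 − 0.11·5.43579) / 0.175 = 2.2975.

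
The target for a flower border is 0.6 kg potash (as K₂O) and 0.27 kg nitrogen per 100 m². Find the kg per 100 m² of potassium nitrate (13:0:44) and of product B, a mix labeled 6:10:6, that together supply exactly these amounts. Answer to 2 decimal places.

Let a = kg of potassium nitrate, b = kg of product B (per 100 m²).
K₂O: 0.44·a + 0.06·b = 0.6
N: 0.13·a + 0.06·b = 0.27
From row1: a = (0.6 − 0.06·b) / 0.44.
Into row2: 0.13·(0.6 − 0.06·b)/0.44 + 0.06·b = 0.27 → b = 2.19355, a = 1.06452.

1.06 kg potassium nitrate, 2.19 kg product B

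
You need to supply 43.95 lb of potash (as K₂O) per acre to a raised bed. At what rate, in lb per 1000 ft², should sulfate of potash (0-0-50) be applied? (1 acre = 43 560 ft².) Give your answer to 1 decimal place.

Product per acre = 43.95 / 50% = 87.9 lb.
Convert to per 1000 ft²: 87.9 × 0.0229568 = 2.01791 lb.

2.0 lb of product per thousand sq ft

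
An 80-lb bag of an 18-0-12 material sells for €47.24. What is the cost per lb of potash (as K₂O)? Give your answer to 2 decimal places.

K₂O in bag = 80 × 12% = 9.6 lb.
Cost per lb K₂O = €47.24 / 9.6 = €4.9208.

€4.92 per lb K₂O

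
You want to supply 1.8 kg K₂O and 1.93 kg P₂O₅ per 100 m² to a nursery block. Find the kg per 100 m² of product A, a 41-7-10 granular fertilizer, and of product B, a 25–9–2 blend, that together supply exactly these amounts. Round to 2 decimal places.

16.24 kg product A, 8.82 kg product B

Per-100 m² balance (a = product A, b = product B):
K₂O: 0.1·a + 0.02·b = 1.8
P₂O₅: 0.07·a + 0.09·b = 1.93
Solving simultaneously: a = 16.2368, b = 8.81579.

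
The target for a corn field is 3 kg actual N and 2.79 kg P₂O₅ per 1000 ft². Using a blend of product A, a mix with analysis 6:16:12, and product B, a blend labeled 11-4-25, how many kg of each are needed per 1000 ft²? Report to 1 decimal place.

12.3 kg product A, 20.6 kg product B

Per-1000 ft² balance (a = product A, b = product B):
N: 0.06·a + 0.11·b = 3
P₂O₅: 0.16·a + 0.04·b = 2.79
Eliminate b: (row1) − 0.11/0.04·(row2) → -0.38·a = -4.6725, so a = 12.2961.
Then b = (2.79 − 0.16·12.2961) / 0.04 = 20.5658.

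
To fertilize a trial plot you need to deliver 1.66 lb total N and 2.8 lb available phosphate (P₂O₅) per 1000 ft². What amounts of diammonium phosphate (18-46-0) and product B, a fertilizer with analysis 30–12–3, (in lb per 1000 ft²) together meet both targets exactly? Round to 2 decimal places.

Per-1000 ft² balance (a = diammonium phosphate, b = product B):
N: 0.18·a + 0.3·b = 1.66
P₂O₅: 0.46·a + 0.12·b = 2.8
Eliminate b: (row1) − 0.3/0.12·(row2) → -0.97·a = -5.34, so a = 5.50515.
Then b = (2.8 − 0.46·5.50515) / 0.12 = 2.23024.

5.51 lb diammonium phosphate, 2.23 lb product B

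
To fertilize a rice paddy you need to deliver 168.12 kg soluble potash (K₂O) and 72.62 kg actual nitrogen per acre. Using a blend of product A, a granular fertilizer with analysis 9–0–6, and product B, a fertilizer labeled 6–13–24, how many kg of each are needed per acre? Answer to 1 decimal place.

With a, b = kg per acre of product A and product B:
K₂O: 0.06·a + 0.24·b = 168.12
N: 0.09·a + 0.06·b = 72.62
Eliminate a: (row1) − 0.06/0.09·(row2) → 0.2·b = 119.707, so b = 598.533.
Back-substitute: a = (168.12 − 0.24·598.533) / 0.06 = 407.867.

407.9 kg product A, 598.5 kg product B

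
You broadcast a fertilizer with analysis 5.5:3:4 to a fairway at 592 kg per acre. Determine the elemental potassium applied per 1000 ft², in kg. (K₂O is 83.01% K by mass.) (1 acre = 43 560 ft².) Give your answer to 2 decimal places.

0.45 kg K per thousand sq ft

K₂O per acre = 592 × 4% = 23.68 kg.
Elemental K = 23.68 × 0.8301 = 19.6568 kg per acre.
Convert to per 1000 ft²: 19.6568 × 0.0229568 = 0.451257 kg.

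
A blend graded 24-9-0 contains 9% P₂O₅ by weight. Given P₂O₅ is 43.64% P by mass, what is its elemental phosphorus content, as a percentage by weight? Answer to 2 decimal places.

3.93% P

%P = 9 × 0.4364 = 3.9276%.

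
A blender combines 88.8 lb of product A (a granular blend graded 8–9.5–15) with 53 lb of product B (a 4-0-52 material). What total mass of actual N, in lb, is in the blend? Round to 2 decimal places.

N mass = 8%×88.8 + 4%×53 = 9.224 lb.

9.22 lb N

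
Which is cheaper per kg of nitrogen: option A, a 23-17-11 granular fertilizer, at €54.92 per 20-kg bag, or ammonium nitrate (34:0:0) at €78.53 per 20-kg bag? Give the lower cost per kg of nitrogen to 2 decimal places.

option A: N per bag = 20 × 23% = 4.6 kg; cost = 54.92 / 4.6 = €11.9391/kg N.
ammonium nitrate: N per bag = 20 × 34% = 6.8 kg; cost = 78.53 / 6.8 = €11.5485/kg N.
ammonium nitrate is cheaper.

€11.55 per kg N (ammonium nitrate)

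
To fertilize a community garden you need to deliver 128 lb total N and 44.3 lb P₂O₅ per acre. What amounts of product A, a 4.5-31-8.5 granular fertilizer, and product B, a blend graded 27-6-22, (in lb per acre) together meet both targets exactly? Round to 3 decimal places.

Let a = lb of product A, b = lb of product B (per acre).
N: 0.045·a + 0.27·b = 128
P₂O₅: 0.31·a + 0.06·b = 44.3
From row1: a = (128 − 0.27·b) / 0.045.
Into row2: 0.31·(128 − 0.27·b)/0.045 + 0.06·b = 44.3 → b = 465.2654, a = 52.8519.

52.852 lb product A, 465.265 lb product B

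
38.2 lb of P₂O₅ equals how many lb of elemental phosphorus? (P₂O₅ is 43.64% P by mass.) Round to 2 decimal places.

P = 38.2 × 0.4364 = 16.6705 lb.

16.67 lb P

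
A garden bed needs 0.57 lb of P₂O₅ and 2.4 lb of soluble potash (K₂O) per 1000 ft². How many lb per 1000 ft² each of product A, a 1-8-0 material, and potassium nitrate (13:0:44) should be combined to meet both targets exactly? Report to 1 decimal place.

7.1 lb product A, 5.5 lb potassium nitrate

Per-1000 ft² balance (a = product A, b = potassium nitrate):
P₂O₅: 0.08·a + 0·b = 0.57
K₂O: 0·a + 0.44·b = 2.4
Solving simultaneously: a = 7.125, b = 5.45455.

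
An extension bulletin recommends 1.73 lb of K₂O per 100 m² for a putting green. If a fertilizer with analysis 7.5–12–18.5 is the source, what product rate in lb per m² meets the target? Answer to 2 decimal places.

Product per 100 m² = 1.73 / 18.5% = 9.35135 lb.
Convert to per m²: 9.35135 × 0.01 = 0.0935135 lb.

0.09 lb of product per sq m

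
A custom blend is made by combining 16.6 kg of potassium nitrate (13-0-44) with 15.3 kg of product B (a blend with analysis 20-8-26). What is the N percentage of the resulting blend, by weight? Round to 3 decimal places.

16.357% N

Total mass = 16.6 + 15.3 = 31.9 kg.
N mass = 13%×16.6 + 20%×15.3 = 5.218 kg.
% N = 5.218 / 31.9 = 16.3574%.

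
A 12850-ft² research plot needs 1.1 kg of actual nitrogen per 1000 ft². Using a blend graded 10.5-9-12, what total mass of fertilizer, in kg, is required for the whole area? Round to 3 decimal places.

Product per 1000 ft² = 1.1 / 10.5% = 10.4762 kg.
Total product = 10.4762 × 12850 / 1000 = 134.61905 kg.

134.619 kg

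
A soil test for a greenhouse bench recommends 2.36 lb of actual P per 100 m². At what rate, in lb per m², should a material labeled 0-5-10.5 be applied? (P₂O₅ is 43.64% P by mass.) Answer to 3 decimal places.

As P₂O₅: 2.36 / 0.4364 = 5.40788 lb per 100 m².
Product per 100 m² = 5.40788 / 5% = 108.158 lb.
Convert to per m²: 108.158 × 0.01 = 1.08158 lb.

1.082 lb of product per sq m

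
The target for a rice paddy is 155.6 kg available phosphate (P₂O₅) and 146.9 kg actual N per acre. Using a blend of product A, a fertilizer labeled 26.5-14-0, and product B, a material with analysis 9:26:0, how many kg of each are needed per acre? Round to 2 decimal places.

429.66 kg product A, 367.10 kg product B

With a, b = kg per acre of product A and product B:
P₂O₅: 0.14·a + 0.26·b = 155.6
N: 0.265·a + 0.09·b = 146.9
From row1: a = (155.6 − 0.26·b) / 0.14.
Into row2: 0.265·(155.6 − 0.26·b)/0.14 + 0.09·b = 146.9 → b = 367.1048, a = 429.663.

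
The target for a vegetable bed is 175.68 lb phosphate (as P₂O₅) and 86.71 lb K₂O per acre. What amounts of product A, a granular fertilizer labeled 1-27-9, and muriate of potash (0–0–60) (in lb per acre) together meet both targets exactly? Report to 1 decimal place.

650.7 lb product A, 46.9 lb muriate of potash

Let a = lb of product A, b = lb of muriate of potash (per acre).
P₂O₅: 0.27·a + 0·b = 175.68
K₂O: 0.09·a + 0.6·b = 86.71
Eliminate a: (row1) − 0.27/0.09·(row2) → -1.8·b = -84.45, so b = 46.9167.
Back-substitute: a = (175.68 − 0·46.9167) / 0.27 = 650.667.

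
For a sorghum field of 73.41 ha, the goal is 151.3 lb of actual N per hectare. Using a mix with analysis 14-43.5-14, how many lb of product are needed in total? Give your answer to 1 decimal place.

79335.2 lb

Product per hectare = 151.3 / 14% = 1080.71 lb.
Total product = 1080.71 × 73.41 = 79335.24 lb.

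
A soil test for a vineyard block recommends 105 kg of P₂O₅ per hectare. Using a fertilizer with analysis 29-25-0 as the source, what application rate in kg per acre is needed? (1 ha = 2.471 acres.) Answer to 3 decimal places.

169.972 kg of product per acre

Product per hectare = 105 / 25% = 420 kg.
Convert to per acre: 420 × 0.404694 = 169.9717 kg.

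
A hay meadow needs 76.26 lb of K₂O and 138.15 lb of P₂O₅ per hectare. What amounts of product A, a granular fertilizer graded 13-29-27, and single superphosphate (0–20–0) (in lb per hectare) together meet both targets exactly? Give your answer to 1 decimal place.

282.4 lb product A, 281.2 lb single superphosphate

With a, b = lb per hectare of product A and single superphosphate:
K₂O: 0.27·a + 0·b = 76.26
P₂O₅: 0.29·a + 0.2·b = 138.15
From row1: a = (76.26 − 0·b) / 0.27.
Into row2: 0.29·(76.26 − 0·b)/0.27 + 0.2·b = 138.15 → b = 281.206, a = 282.444.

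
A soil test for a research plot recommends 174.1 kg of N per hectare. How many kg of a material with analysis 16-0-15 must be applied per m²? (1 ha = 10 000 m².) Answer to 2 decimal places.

0.11 kg of product per sq m

Product per hectare = 174.1 / 16% = 1088.12 kg.
Convert to per m²: 1088.12 × 0.0001 = 0.108813 kg.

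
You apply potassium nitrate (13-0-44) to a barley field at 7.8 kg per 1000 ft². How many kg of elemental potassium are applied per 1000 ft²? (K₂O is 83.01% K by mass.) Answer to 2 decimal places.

K₂O per 1000 ft² = 7.8 × 44% = 3.432 kg.
Elemental K = 3.432 × 0.8301 = 2.8489 kg per 1000 ft².

2.85 kg K per thousand sq ft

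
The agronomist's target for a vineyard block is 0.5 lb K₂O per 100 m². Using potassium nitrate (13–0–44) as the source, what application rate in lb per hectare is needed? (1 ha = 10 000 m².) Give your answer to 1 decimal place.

Product per 100 m² = 0.5 / 44% = 1.13636 lb.
Convert to per hectare: 1.13636 × 100 = 113.636 lb.

113.6 lb of product per hectare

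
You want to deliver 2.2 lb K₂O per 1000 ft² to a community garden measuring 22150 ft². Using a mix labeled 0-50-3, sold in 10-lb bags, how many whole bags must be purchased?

163 bags

Product per 1000 ft² = 2.2 / 3% = 73.3333 lb.
Total product = 73.3333 × 22150 / 1000 = 1624.33 lb.
Bags = ⌈1624.33 / 10⌉ = 163.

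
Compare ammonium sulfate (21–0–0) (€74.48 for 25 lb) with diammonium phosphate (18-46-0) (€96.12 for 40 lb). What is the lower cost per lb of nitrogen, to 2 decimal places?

€13.35 per lb N (diammonium phosphate)

ammonium sulfate: N per bag = 25 × 21% = 5.25 lb; cost = 74.48 / 5.25 = €14.1867/lb N.
diammonium phosphate: N per bag = 40 × 18% = 7.2 lb; cost = 96.12 / 7.2 = €13.3500/lb N.
diammonium phosphate is cheaper.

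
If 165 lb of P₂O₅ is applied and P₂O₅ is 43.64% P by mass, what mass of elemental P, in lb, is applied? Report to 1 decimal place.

P = 165 × 0.4364 = 72.006 lb.

72.0 lb P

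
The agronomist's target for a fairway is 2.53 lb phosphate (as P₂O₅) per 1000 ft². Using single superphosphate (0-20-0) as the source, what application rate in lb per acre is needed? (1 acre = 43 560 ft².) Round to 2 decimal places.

Product per 1000 ft² = 2.53 / 20% = 12.65 lb.
Convert to per acre: 12.65 × 43.56 = 551.034 lb.

551.03 lb of product per acre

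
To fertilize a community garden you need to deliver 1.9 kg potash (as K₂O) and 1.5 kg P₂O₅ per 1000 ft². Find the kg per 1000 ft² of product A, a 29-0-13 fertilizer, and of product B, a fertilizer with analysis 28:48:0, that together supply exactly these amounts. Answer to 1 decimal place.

With a, b = kg per 1000 ft² of product A and product B:
K₂O: 0.13·a + 0·b = 1.9
P₂O₅: 0·a + 0.48·b = 1.5
Solving simultaneously: a = 14.6154, b = 3.125.

14.6 kg product A, 3.1 kg product B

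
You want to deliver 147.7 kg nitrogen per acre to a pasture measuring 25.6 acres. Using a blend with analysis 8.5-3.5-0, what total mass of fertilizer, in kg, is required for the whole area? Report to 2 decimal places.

44483.76 kg

Product per acre = 147.7 / 8.5% = 1737.65 kg.
Total product = 1737.65 × 25.6 = 44483.7647 kg.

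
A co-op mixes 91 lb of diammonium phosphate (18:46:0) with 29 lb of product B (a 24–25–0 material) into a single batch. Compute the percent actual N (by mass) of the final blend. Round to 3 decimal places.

19.450% N

Total mass = 91 + 29 = 120 lb.
N mass = 18%×91 + 24%×29 = 23.34 lb.
% N = 23.34 / 120 = 19.45%.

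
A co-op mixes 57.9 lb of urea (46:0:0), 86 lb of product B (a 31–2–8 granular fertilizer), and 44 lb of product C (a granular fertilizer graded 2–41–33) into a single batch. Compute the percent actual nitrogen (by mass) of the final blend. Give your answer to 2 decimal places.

28.83% N

Total mass = 57.9 + 86 + 44 = 187.9 lb.
N mass = 46%×57.9 + 31%×86 + 2%×44 = 54.174 lb.
% N = 54.174 / 187.9 = 28.8313%.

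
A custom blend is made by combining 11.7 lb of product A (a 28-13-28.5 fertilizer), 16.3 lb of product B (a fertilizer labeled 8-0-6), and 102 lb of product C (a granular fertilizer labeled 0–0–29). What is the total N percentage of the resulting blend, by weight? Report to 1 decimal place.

Total mass = 11.7 + 16.3 + 102 = 130 lb.
N mass = 28%×11.7 + 8%×16.3 + 0%×102 = 4.58 lb.
% N = 4.58 / 130 = 3.52308%.

3.5% N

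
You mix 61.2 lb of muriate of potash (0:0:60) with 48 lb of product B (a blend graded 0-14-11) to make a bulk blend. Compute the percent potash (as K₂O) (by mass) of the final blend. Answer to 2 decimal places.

38.46% K₂O

Total mass = 61.2 + 48 = 109.2 lb.
K₂O mass = 60%×61.2 + 11%×48 = 42 lb.
% K₂O = 42 / 109.2 = 38.4615%.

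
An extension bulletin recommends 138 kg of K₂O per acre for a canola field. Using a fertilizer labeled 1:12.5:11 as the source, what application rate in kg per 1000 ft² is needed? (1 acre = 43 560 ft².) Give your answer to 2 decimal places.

28.80 kg of product per thousand sq ft

Product per acre = 138 / 11% = 1254.55 kg.
Convert to per 1000 ft²: 1254.55 × 0.0229568 = 28.8004 kg.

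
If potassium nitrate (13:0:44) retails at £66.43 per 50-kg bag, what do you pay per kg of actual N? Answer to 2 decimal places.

£10.22 per kg N

N in bag = 50 × 13% = 6.5 kg.
Cost per kg N = £66.43 / 6.5 = £10.2200.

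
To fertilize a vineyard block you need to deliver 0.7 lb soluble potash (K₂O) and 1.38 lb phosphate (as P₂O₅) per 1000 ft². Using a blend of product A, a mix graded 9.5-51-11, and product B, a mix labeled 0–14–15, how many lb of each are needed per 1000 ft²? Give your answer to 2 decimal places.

1.78 lb product A, 3.36 lb product B

Per-1000 ft² balance (a = product A, b = product B):
K₂O: 0.11·a + 0.15·b = 0.7
P₂O₅: 0.51·a + 0.14·b = 1.38
From row1: a = (0.7 − 0.15·b) / 0.11.
Into row2: 0.51·(0.7 − 0.15·b)/0.11 + 0.14·b = 1.38 → b = 3.35843, a = 1.78396.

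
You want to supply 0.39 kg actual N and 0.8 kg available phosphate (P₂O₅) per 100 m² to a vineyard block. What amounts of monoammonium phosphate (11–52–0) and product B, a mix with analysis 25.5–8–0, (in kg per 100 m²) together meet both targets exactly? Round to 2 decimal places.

1.40 kg monoammonium phosphate, 0.93 kg product B

Let a = kg of monoammonium phosphate, b = kg of product B (per 100 m²).
N: 0.11·a + 0.255·b = 0.39
P₂O₅: 0.52·a + 0.08·b = 0.8
Eliminate b: (row1) − 0.255/0.08·(row2) → -1.5475·a = -2.16, so a = 1.3958.
Then b = (0.8 − 0.52·1.3958) / 0.08 = 0.927302.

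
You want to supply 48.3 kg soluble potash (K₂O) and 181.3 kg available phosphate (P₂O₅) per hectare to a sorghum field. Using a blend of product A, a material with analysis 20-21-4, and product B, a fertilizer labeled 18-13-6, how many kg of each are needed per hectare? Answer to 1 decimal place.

621.5 kg product A, 390.7 kg product B

With a, b = kg per hectare of product A and product B:
K₂O: 0.04·a + 0.06·b = 48.3
P₂O₅: 0.21·a + 0.13·b = 181.3
From row1: a = (48.3 − 0.06·b) / 0.04.
Into row2: 0.21·(48.3 − 0.06·b)/0.04 + 0.13·b = 181.3 → b = 390.676, a = 621.486.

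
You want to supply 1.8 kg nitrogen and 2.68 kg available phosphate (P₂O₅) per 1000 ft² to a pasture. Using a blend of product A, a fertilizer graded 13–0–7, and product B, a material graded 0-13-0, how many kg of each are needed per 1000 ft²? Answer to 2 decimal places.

Let a = kg of product A, b = kg of product B (per 1000 ft²).
N: 0.13·a + 0·b = 1.8
P₂O₅: 0·a + 0.13·b = 2.68
Solving simultaneously: a = 13.8462, b = 20.6154.

13.85 kg product A, 20.62 kg product B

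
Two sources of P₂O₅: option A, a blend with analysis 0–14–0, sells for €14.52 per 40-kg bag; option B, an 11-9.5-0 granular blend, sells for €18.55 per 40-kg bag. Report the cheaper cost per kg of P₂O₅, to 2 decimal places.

option A: P₂O₅ per bag = 40 × 14% = 5.6 kg; cost = 14.52 / 5.6 = €2.5929/kg P₂O₅.
option B: P₂O₅ per bag = 40 × 9.5% = 3.8 kg; cost = 18.55 / 3.8 = €4.8816/kg P₂O₅.
option A is cheaper.

€2.59 per kg P₂O₅ (option A)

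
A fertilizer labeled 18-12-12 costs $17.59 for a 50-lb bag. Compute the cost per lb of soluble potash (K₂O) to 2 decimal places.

$2.93 per lb K₂O

K₂O in bag = 50 × 12% = 6 lb.
Cost per lb K₂O = $17.59 / 6 = $2.9317.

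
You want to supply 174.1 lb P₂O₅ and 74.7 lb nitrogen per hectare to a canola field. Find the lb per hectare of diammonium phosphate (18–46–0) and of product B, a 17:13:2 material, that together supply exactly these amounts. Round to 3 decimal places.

Let a = lb of diammonium phosphate, b = lb of product B (per hectare).
P₂O₅: 0.46·a + 0.13·b = 174.1
N: 0.18·a + 0.17·b = 74.7
From row1: a = (174.1 − 0.13·b) / 0.46.
Into row2: 0.18·(174.1 − 0.13·b)/0.46 + 0.17·b = 74.7 → b = 55.18248, a = 362.8832.

362.883 lb diammonium phosphate, 55.182 lb product B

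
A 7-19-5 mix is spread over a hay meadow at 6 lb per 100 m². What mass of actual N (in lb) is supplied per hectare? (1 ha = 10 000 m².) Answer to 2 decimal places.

42.00 lb N per hectare

nitrogen per 100 m² = 6 × 7% = 0.42 lb.
Convert to per hectare: 0.42 × 100 = 42 lb.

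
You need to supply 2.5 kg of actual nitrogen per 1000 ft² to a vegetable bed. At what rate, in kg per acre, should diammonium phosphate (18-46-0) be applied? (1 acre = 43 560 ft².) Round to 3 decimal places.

Product per 1000 ft² = 2.5 / 18% = 13.8889 kg.
Convert to per acre: 13.8889 × 43.56 = 605 kg.

605.000 kg of product per acre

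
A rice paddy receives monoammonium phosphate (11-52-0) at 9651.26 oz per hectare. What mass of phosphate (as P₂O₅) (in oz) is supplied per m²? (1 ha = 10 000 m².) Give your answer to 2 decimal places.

0.50 oz P₂O₅ per sq m

P₂O₅ per hectare = 9651.26 × 52% = 5018.66 oz.
Convert to per m²: 5018.66 × 0.0001 = 0.501866 oz.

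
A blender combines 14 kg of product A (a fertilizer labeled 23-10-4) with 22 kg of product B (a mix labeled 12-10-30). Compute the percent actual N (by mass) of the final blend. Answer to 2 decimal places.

Total mass = 14 + 22 = 36 kg.
N mass = 23%×14 + 12%×22 = 5.86 kg.
% N = 5.86 / 36 = 16.2778%.

16.28% N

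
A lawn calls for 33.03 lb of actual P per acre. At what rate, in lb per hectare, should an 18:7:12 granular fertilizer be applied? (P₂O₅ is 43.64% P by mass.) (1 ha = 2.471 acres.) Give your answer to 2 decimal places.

As P₂O₅: 33.03 / 0.4364 = 75.6874 lb per acre.
Product per acre = 75.6874 / 7% = 1081.25 lb.
Convert to per hectare: 1081.25 × 2.471 = 2671.767 lb.

2671.77 lb of product per hectare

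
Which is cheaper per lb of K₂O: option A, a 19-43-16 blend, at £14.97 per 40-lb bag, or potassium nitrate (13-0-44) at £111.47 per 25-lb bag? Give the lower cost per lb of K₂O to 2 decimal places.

£2.34 per lb K₂O (option A)

option A: K₂O per bag = 40 × 16% = 6.4 lb; cost = 14.97 / 6.4 = £2.3391/lb K₂O.
potassium nitrate: K₂O per bag = 25 × 44% = 11 lb; cost = 111.47 / 11 = £10.1336/lb K₂O.
option A is cheaper.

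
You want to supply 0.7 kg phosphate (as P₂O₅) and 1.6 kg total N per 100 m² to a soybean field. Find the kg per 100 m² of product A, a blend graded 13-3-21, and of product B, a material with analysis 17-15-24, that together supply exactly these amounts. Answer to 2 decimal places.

With a, b = kg per 100 m² of product A and product B:
P₂O₅: 0.03·a + 0.15·b = 0.7
N: 0.13·a + 0.17·b = 1.6
From row1: a = (0.7 − 0.15·b) / 0.03.
Into row2: 0.13·(0.7 − 0.15·b)/0.03 + 0.17·b = 1.6 → b = 2.98611, a = 8.40278.

8.40 kg product A, 2.99 kg product B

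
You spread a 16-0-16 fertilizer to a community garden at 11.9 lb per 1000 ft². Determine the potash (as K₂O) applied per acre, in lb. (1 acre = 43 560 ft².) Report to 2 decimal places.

K₂O per 1000 ft² = 11.9 × 16% = 1.904 lb.
Convert to per acre: 1.904 × 43.56 = 82.9382 lb.

82.94 lb K₂O per acre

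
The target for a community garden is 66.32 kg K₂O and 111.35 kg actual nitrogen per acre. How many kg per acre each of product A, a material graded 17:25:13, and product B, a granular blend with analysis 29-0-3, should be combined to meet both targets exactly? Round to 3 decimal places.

Let a = kg of product A, b = kg of product B (per acre).
K₂O: 0.13·a + 0.03·b = 66.32
N: 0.17·a + 0.29·b = 111.35
Eliminate b: (row1) − 0.03/0.29·(row2) → 0.112414·a = 54.801, so a = 487.4939.
Then b = (111.35 − 0.17·487.4939) / 0.29 = 98.1933.

487.494 kg product A, 98.193 kg product B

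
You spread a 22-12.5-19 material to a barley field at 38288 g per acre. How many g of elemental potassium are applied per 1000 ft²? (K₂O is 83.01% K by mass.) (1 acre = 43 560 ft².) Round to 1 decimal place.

138.6 g K per thousand sq ft

K₂O per acre = 38288 × 19% = 7274.72 g.
Elemental K = 7274.72 × 0.8301 = 6038.75 g per acre.
Convert to per 1000 ft²: 6038.75 × 0.0229568 = 138.631 g.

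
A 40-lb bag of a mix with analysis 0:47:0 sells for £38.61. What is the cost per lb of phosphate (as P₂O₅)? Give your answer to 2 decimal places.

P₂O₅ in bag = 40 × 47% = 18.8 lb.
Cost per lb P₂O₅ = £38.61 / 18.8 = £2.0537.

£2.05 per lb P₂O₅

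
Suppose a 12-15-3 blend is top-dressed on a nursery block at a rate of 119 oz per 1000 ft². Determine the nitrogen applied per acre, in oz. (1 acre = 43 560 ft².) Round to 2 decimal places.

622.04 oz N per acre

nitrogen per 1000 ft² = 119 × 12% = 14.28 oz.
Convert to per acre: 14.28 × 43.56 = 622.037 oz.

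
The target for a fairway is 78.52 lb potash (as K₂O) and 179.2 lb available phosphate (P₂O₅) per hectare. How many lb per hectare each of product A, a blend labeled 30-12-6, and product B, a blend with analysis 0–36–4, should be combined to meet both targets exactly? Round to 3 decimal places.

1255.905 lb product A, 79.143 lb product B

Let a = lb of product A, b = lb of product B (per hectare).
K₂O: 0.06·a + 0.04·b = 78.52
P₂O₅: 0.12·a + 0.36·b = 179.2
Eliminate b: (row1) − 0.04/0.36·(row2) → 0.0466667·a = 58.6089, so a = 1255.9048.
Then b = (179.2 − 0.12·1255.9048) / 0.36 = 79.1429.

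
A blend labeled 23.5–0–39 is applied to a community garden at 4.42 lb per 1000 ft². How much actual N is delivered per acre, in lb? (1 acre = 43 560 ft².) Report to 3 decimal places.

nitrogen per 1000 ft² = 4.42 × 23.5% = 1.0387 lb.
Convert to per acre: 1.0387 × 43.56 = 45.2458 lb.

45.246 lb N per acre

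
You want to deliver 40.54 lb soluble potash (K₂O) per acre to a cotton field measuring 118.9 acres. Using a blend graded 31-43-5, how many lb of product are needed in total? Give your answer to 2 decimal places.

Product per acre = 40.54 / 5% = 810.8 lb.
Total product = 810.8 × 118.9 = 96404.12 lb.

96404.12 lb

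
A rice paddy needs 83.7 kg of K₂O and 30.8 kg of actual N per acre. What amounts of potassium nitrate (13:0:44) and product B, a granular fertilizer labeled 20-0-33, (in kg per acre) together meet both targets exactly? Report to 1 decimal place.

Let a = kg of potassium nitrate, b = kg of product B (per acre).
K₂O: 0.44·a + 0.33·b = 83.7
N: 0.13·a + 0.2·b = 30.8
From row1: a = (83.7 − 0.33·b) / 0.44.
Into row2: 0.13·(83.7 − 0.33·b)/0.44 + 0.2·b = 30.8 → b = 59.2239, a = 145.809.

145.8 kg potassium nitrate, 59.2 kg product B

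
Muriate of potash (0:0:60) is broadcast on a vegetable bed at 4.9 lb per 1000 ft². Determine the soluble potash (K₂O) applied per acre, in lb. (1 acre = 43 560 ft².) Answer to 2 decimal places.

K₂O per 1000 ft² = 4.9 × 60% = 2.94 lb.
Convert to per acre: 2.94 × 43.56 = 128.066 lb.

128.07 lb K₂O per acre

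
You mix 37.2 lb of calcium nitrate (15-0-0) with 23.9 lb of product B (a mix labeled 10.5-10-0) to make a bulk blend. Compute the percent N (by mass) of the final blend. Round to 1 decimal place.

13.2% N

Total mass = 37.2 + 23.9 = 61.1 lb.
N mass = 15%×37.2 + 10.5%×23.9 = 8.0895 lb.
% N = 8.0895 / 61.1 = 13.2398%.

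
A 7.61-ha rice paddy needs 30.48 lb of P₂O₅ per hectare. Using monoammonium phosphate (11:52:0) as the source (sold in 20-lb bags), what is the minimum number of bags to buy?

23 bags

Product per hectare = 30.48 / 52% = 58.6154 lb.
Total product = 58.6154 × 7.61 = 446.063 lb.
Bags = ⌈446.063 / 20⌉ = 23.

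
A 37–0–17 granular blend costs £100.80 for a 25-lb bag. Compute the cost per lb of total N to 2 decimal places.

N in bag = 25 × 37% = 9.25 lb.
Cost per lb N = £100.80 / 9.25 = £10.8973.

£10.90 per lb N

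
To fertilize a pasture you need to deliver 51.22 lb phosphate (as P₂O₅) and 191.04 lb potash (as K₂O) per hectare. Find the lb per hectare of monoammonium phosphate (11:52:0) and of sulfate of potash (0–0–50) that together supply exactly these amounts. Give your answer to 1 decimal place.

98.5 lb monoammonium phosphate, 382.1 lb sulfate of potash

Let a = lb of monoammonium phosphate, b = lb of sulfate of potash (per hectare).
P₂O₅: 0.52·a + 0·b = 51.22
K₂O: 0·a + 0.5·b = 191.04
Solving simultaneously: a = 98.5, b = 382.08.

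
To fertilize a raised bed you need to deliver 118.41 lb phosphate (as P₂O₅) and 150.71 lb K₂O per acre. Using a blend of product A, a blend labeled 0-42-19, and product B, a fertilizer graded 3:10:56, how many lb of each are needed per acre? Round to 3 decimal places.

236.996 lb product A, 188.716 lb product B

Per-acre balance (a = product A, b = product B):
P₂O₅: 0.42·a + 0.1·b = 118.41
K₂O: 0.19·a + 0.56·b = 150.71
Eliminate a: (row1) − 0.42/0.19·(row2) → -1.13789·b = -214.738, so b = 188.7155.
Back-substitute: a = (118.41 − 0.1·188.7155) / 0.42 = 236.9963.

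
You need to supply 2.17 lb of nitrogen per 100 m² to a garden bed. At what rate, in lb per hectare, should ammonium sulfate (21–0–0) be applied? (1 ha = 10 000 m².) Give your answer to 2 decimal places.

1033.33 lb of product per hectare

Product per 100 m² = 2.17 / 21% = 10.3333 lb.
Convert to per hectare: 10.3333 × 100 = 1033.333 lb.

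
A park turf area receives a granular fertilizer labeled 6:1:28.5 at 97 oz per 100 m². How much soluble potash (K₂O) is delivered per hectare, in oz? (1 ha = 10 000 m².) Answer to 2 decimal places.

K₂O per 100 m² = 97 × 28.5% = 27.645 oz.
Convert to per hectare: 27.645 × 100 = 2764.5 oz.

2764.50 oz K₂O per hectare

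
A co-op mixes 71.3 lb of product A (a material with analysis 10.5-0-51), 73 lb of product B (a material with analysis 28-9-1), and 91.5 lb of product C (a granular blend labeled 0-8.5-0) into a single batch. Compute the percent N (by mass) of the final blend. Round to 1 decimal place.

11.8% N

Total mass = 71.3 + 73 + 91.5 = 235.8 lb.
N mass = 10.5%×71.3 + 28%×73 + 0%×91.5 = 27.9265 lb.
% N = 27.9265 / 235.8 = 11.8433%.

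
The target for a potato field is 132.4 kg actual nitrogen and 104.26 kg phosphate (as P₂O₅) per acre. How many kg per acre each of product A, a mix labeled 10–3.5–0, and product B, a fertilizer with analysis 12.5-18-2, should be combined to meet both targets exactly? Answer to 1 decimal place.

Per-acre balance (a = product A, b = product B):
N: 0.1·a + 0.125·b = 132.4
P₂O₅: 0.035·a + 0.18·b = 104.26
From row1: a = (132.4 − 0.125·b) / 0.1.
Into row2: 0.035·(132.4 − 0.125·b)/0.1 + 0.18·b = 104.26 → b = 425.101, a = 792.624.

792.6 kg product A, 425.1 kg product B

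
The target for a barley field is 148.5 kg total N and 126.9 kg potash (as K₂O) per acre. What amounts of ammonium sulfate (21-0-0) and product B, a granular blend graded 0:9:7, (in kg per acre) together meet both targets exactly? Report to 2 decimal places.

Per-acre balance (a = ammonium sulfate, b = product B):
N: 0.21·a + 0·b = 148.5
K₂O: 0·a + 0.07·b = 126.9
Solving simultaneously: a = 707.143, b = 1812.857.

707.14 kg ammonium sulfate, 1812.86 kg product B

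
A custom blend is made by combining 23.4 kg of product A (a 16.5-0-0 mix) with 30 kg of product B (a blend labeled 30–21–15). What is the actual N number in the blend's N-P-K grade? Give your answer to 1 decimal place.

24.1% N

Total mass = 23.4 + 30 = 53.4 kg.
N mass = 16.5%×23.4 + 30%×30 = 12.861 kg.
% N = 12.861 / 53.4 = 24.0843%.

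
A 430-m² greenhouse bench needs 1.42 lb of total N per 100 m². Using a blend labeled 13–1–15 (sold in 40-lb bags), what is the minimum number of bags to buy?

2 bags

Product per 100 m² = 1.42 / 13% = 10.9231 lb.
Total product = 10.9231 × 430 / 100 = 46.9692 lb.
Bags = ⌈46.9692 / 40⌉ = 2.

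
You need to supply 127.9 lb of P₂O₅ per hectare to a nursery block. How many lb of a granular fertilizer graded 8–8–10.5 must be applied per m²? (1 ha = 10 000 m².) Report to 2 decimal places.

0.16 lb of product per sq m

Product per hectare = 127.9 / 8% = 1598.75 lb.
Convert to per m²: 1598.75 × 0.0001 = 0.159875 lb.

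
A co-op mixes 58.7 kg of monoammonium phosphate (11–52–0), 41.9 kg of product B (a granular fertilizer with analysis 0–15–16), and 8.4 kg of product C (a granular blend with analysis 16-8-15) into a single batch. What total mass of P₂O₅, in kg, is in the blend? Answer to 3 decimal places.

P₂O₅ mass = 52%×58.7 + 15%×41.9 + 8%×8.4 = 37.481 kg.

37.481 kg P₂O₅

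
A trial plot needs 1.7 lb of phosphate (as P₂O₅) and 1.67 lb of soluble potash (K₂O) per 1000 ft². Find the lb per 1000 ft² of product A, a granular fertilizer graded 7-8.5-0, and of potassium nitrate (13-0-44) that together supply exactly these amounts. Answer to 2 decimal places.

Per-1000 ft² balance (a = product A, b = potassium nitrate):
P₂O₅: 0.085·a + 0·b = 1.7
K₂O: 0·a + 0.44·b = 1.67
Solving simultaneously: a = 20, b = 3.79545.

20.00 lb product A, 3.80 lb potassium nitrate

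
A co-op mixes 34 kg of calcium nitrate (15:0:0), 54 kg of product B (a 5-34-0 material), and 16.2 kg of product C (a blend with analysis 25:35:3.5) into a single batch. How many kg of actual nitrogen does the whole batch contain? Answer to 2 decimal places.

N mass = 15%×34 + 5%×54 + 25%×16.2 = 11.85 kg.

11.85 kg N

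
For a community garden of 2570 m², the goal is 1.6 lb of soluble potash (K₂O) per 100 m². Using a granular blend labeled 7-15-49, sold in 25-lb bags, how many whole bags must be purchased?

4 bags

Product per 100 m² = 1.6 / 49% = 3.26531 lb.
Total product = 3.26531 × 2570 / 100 = 83.9184 lb.
Bags = ⌈83.9184 / 25⌉ = 4.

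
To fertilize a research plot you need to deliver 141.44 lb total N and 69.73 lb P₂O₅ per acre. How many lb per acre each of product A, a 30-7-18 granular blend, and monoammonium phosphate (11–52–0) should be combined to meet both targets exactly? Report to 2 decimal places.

Per-acre balance (a = product A, b = monoammonium phosphate):
N: 0.3·a + 0.11·b = 141.44
P₂O₅: 0.07·a + 0.52·b = 69.73
Solving simultaneously: a = 444.2245, b = 74.2967.

444.22 lb product A, 74.30 lb monoammonium phosphate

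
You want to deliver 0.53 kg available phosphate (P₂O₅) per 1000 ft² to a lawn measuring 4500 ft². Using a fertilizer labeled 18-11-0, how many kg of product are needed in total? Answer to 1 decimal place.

Product per 1000 ft² = 0.53 / 11% = 4.81818 kg.
Total product = 4.81818 × 4500 / 1000 = 21.6818 kg.

21.7 kg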